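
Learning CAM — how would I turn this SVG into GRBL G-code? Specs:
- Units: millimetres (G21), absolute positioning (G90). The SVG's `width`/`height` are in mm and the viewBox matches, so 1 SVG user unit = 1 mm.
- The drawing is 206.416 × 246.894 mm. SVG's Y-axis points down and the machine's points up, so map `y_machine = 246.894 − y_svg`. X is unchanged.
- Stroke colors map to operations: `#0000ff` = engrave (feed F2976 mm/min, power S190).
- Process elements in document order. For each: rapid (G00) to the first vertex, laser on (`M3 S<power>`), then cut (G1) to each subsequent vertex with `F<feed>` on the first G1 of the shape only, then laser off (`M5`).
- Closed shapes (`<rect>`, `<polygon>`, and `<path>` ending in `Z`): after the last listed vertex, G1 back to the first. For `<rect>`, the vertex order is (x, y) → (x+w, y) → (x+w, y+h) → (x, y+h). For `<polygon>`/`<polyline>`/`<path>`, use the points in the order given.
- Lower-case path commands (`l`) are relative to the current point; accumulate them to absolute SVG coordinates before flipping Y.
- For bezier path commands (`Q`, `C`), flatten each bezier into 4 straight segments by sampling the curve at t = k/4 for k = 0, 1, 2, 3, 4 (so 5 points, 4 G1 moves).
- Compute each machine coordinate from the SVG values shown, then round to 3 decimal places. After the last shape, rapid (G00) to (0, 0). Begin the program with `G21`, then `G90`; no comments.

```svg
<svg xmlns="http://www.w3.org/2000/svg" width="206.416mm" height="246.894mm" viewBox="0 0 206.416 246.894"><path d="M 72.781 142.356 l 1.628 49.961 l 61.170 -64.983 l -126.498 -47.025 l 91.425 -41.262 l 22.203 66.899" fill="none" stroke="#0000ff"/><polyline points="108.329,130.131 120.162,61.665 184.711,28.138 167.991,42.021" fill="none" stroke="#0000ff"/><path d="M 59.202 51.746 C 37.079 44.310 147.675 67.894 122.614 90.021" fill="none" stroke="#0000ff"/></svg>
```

G21
G90
G00 X72.781 Y104.538
M3 S190
G1 X74.409 Y54.577 F2976
G1 X135.579 Y119.560
G1 X9.081 Y166.585
G1 X100.506 Y207.847
G1 X122.709 Y140.948
M5
G00 X108.329 Y116.763
M3 S190
G1 X120.162 Y185.229 F2976
G1 X184.711 Y218.756
G1 X167.991 Y204.873
M5
G00 X59.202 Y195.148
M3 S190
G1 X63.301 Y195.416 F2976
G1 X92.010 Y187.097
G1 X120.167 Y173.234
G1 X122.614 Y156.873
M5
G00 X0.000 Y0.000

1 u = 1 mm; y_m = 246.894 − y.

[1] `<path>` open polyline, #0000ff→engrave S190 F2976: (72.781,104.538) → (74.409,54.577) → (135.579,119.560) → (9.081,166.585) → (100.506,207.847) → (122.709,140.948)

[2] `<polyline>` open polyline, #0000ff→engrave S190 F2976: (108.329,116.763) → (120.162,185.229) → (184.711,218.756) → (167.991,204.873)

[3] `<path>` cubic bezier, #0000ff→engrave S190 F2976: (59.202,195.148) → (63.301,195.416) → (92.010,187.097) → (120.167,173.234) → (122.614,156.873)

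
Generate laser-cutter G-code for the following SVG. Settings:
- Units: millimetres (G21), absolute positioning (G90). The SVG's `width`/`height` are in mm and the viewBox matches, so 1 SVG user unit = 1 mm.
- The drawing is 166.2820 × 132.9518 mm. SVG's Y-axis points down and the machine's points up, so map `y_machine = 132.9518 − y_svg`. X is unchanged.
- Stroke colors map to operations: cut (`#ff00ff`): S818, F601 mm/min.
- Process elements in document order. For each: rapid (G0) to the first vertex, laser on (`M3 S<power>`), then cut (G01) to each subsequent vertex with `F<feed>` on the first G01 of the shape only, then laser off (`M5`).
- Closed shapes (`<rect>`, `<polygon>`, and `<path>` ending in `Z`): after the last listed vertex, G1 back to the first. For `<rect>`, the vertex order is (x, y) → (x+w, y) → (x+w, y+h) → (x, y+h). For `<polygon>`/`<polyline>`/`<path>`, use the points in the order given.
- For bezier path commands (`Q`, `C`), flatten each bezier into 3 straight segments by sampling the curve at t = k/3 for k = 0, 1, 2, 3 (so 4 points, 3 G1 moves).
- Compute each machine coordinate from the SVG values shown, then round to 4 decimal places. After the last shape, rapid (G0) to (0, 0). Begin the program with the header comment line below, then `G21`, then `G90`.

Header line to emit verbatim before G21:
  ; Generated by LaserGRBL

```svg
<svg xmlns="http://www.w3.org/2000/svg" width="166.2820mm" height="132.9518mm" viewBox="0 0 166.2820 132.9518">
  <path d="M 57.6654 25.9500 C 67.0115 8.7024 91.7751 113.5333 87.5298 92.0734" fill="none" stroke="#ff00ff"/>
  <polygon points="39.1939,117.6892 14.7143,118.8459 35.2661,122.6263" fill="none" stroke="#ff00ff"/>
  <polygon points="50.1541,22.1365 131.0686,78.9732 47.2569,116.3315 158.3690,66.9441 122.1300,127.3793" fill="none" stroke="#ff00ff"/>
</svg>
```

; Generated by LaserGRBL
G21
G90
G0 X57.6654 Y107.0018
M3 S818
G01 X70.5052 Y92.7554 F601
G01 X83.7509 Y52.3166
G01 X87.5298 Y40.8784
M5
G0 X39.1939 Y15.2626
M3 S818
G01 X14.7143 Y14.1059 F601
G01 X35.2661 Y10.3255
G01 X39.1939 Y15.2626
M5
G0 X50.1541 Y110.8153
M3 S818
G01 X131.0686 Y53.9786 F601
G01 X47.2569 Y16.6203
G01 X158.3690 Y66.0077
G01 X122.1300 Y5.5725
G01 X50.1541 Y110.8153
M5
G0 X0.0000 Y0.0000

Since the viewBox matches the mm dimensions, user units are millimetres directly. The only transform is the Y-flip y_m = 132.9518 − y_svg.

Shape 1 is a cubic bezier drawn with `<path>`. Its stroke #ff00ff means cut at S818, F601. After flipping Y the toolpath is (57.6654,107.0018) → (70.5052,92.7554) → (83.7509,52.3166) → (87.5298,40.8784).

Shape 2 is a closed polygon drawn with `<polygon>`. Its stroke #ff00ff means cut at S818, F601. After flipping Y the toolpath is (39.1939,15.2626) → (14.7143,14.1059) → (35.2661,10.3255) → (39.1939,15.2626), returning to the start.

Shape 3 is a closed polygon drawn with `<polygon>`. Its stroke #ff00ff means cut at S818, F601. After flipping Y the toolpath is (50.1541,110.8153) → (131.0686,53.9786) → (47.2569,16.6203) → (158.3690,66.0077) → (122.1300,5.5725) → (50.1541,110.8153), returning to the start.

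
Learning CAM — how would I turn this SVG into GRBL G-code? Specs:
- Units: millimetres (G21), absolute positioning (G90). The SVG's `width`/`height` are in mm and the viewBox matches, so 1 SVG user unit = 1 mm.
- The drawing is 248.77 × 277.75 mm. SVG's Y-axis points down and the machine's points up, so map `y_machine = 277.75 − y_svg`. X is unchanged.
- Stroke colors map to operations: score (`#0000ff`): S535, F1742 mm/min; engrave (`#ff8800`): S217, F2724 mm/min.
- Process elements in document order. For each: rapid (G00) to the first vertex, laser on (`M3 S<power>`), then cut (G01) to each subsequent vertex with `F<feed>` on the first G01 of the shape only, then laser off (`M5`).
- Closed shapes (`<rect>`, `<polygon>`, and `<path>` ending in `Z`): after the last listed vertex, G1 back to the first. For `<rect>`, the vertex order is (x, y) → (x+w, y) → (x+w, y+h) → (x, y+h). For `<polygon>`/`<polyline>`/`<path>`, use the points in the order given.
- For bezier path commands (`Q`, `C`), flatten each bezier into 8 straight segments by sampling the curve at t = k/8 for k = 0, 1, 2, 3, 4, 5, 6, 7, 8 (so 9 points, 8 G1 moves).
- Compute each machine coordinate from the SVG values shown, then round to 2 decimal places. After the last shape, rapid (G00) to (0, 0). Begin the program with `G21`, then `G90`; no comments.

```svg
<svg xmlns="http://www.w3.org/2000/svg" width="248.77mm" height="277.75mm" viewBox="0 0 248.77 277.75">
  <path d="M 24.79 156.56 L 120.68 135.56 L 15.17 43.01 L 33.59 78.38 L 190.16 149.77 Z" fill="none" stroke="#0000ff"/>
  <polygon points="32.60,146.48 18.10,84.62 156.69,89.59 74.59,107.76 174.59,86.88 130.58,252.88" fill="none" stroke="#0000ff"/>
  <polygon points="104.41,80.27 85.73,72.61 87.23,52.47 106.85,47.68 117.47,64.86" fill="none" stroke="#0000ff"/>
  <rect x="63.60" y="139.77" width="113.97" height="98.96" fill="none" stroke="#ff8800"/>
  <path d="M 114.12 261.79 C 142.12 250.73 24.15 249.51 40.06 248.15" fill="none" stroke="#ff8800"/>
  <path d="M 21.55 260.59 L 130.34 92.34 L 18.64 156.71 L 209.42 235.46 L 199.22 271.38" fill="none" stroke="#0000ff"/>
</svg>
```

1 u = 1 mm; y_m = 277.75 − y.

[1] `<path>` closed polygon, #0000ff→score S535 F1742: (24.79,121.19) → (120.68,142.19) → (15.17,234.74) → (33.59,199.37) → (190.16,127.98) → (24.79,121.19) (closed)

[2] `<polygon>` closed polygon, #0000ff→score S535 F1742: (32.60,131.27) → (18.10,193.13) → (156.69,188.16) → (74.59,169.99) → (174.59,190.87) → (130.58,24.87) → (32.60,131.27) (closed)

[3] `<polygon>` regular polygon, #0000ff→score S535 F1742: (104.41,197.48) → (85.73,205.14) → (87.23,225.28) → (106.85,230.07) → (117.47,212.89) → (104.41,197.48) (closed)

[4] `<rect>` rectangle, #ff8800→engrave S217 F2724: (63.60,137.98) → (177.57,137.98) → (177.57,39.02) → (63.60,39.02) → (63.60,137.98) (closed)

[5] `<path>` cubic bezier, #ff8800→engrave S217 F2724: (114.12,15.96) → (118.32,19.67) → (112.12,22.57) → (98.80,24.78) → (81.62,26.42) → (63.88,27.60) → (48.86,28.45) → (39.82,29.08) → (40.06,29.60)

[6] `<path>` open polyline, #0000ff→score S535 F1742: (21.55,17.16) → (130.34,185.41) → (18.64,121.04) → (209.42,42.29) → (199.22,6.37)

G21
G90
G00 X24.79 Y121.19
M3 S535
G01 X120.68 Y142.19 F1742
G01 X15.17 Y234.74
G01 X33.59 Y199.37
G01 X190.16 Y127.98
G01 X24.79 Y121.19
M5
G00 X32.60 Y131.27
M3 S535
G01 X18.10 Y193.13 F1742
G01 X156.69 Y188.16
G01 X74.59 Y169.99
G01 X174.59 Y190.87
G01 X130.58 Y24.87
G01 X32.60 Y131.27
M5
G00 X104.41 Y197.48
M3 S535
G01 X85.73 Y205.14 F1742
G01 X87.23 Y225.28
G01 X106.85 Y230.07
G01 X117.47 Y212.89
G01 X104.41 Y197.48
M5
G00 X63.60 Y137.98
M3 S217
G01 X177.57 Y137.98 F2724
G01 X177.57 Y39.02
G01 X63.60 Y39.02
G01 X63.60 Y137.98
M5
G00 X114.12 Y15.96
M3 S217
G01 X118.32 Y19.67 F2724
G01 X112.12 Y22.57
G01 X98.80 Y24.78
G01 X81.62 Y26.42
G01 X63.88 Y27.60
G01 X48.86 Y28.45
G01 X39.82 Y29.08
G01 X40.06 Y29.60
M5
G00 X21.55 Y17.16
M3 S535
G01 X130.34 Y185.41 F1742
G01 X18.64 Y121.04
G01 X209.42 Y42.29
G01 X199.22 Y6.37
M5
G00 X0.00 Y0.00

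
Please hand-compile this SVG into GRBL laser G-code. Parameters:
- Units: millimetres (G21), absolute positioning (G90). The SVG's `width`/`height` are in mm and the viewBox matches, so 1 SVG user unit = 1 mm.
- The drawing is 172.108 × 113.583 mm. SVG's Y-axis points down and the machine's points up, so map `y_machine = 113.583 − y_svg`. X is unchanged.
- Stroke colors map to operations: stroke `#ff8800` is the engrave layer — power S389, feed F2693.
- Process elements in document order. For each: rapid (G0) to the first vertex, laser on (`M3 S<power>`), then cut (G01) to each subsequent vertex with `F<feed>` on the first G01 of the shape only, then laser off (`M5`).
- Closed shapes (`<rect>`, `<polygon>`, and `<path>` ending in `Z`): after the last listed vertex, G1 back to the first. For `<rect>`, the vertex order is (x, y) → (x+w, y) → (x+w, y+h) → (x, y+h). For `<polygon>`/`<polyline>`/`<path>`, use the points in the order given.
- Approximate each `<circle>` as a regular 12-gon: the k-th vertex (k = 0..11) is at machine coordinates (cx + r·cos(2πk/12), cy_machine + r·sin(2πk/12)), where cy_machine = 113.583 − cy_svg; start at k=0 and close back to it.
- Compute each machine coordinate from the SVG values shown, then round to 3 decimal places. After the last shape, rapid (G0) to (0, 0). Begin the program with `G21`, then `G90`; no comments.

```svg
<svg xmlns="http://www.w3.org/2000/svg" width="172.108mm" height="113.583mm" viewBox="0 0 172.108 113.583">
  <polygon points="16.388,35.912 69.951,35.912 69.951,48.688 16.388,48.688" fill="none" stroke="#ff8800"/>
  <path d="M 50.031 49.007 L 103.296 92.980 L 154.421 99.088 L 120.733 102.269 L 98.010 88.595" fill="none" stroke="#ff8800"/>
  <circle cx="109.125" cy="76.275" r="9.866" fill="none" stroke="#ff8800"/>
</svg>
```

viewBox `0 0 172.108 113.583` with mm width/height → 1 unit = 1 mm. Flip: y_m = 113.583 − y_svg.

**Shape 1** — `<polygon>` rectangle, stroke `#ff8800` → engrave (S389, F2693). Machine vertices: (16.388,77.671) → (69.951,77.671) → (69.951,64.895) → (16.388,64.895) → (16.388,77.671). Closed: final G1 returns to the first vertex.

**Shape 2** — `<path>` open polyline, stroke `#ff8800` → engrave (S389, F2693). Machine vertices: (50.031,64.576) → (103.296,20.603) → (154.421,14.495) → (120.733,11.314) → (98.010,24.988). Open path.

**Shape 3** — `<circle>` circle, stroke `#ff8800` → engrave (S389, F2693). Machine vertices: (118.991,37.308) → (117.669,42.241) → (114.058,45.852) → (109.125,47.174) → (104.192,45.852) → (100.581,42.241) → (99.259,37.308) → (100.581,32.375) → (104.192,28.764) → (109.125,27.442) → (114.058,28.764) → (117.669,32.375) → (118.991,37.308). Closed: final G1 returns to the first vertex.

G21
G90
G0 X16.388 Y77.671
M3 S389
G01 X69.951 Y77.671 F2693
G01 X69.951 Y64.895
G01 X16.388 Y64.895
G01 X16.388 Y77.671
M5
G0 X50.031 Y64.576
M3 S389
G01 X103.296 Y20.603 F2693
G01 X154.421 Y14.495
G01 X120.733 Y11.314
G01 X98.010 Y24.988
M5
G0 X118.991 Y37.308
M3 S389
G01 X117.669 Y42.241 F2693
G01 X114.058 Y45.852
G01 X109.125 Y47.174
G01 X104.192 Y45.852
G01 X100.581 Y42.241
G01 X99.259 Y37.308
G01 X100.581 Y32.375
G01 X104.192 Y28.764
G01 X109.125 Y27.442
G01 X114.058 Y28.764
G01 X117.669 Y32.375
G01 X118.991 Y37.308
M5
G0 X0.000 Y0.000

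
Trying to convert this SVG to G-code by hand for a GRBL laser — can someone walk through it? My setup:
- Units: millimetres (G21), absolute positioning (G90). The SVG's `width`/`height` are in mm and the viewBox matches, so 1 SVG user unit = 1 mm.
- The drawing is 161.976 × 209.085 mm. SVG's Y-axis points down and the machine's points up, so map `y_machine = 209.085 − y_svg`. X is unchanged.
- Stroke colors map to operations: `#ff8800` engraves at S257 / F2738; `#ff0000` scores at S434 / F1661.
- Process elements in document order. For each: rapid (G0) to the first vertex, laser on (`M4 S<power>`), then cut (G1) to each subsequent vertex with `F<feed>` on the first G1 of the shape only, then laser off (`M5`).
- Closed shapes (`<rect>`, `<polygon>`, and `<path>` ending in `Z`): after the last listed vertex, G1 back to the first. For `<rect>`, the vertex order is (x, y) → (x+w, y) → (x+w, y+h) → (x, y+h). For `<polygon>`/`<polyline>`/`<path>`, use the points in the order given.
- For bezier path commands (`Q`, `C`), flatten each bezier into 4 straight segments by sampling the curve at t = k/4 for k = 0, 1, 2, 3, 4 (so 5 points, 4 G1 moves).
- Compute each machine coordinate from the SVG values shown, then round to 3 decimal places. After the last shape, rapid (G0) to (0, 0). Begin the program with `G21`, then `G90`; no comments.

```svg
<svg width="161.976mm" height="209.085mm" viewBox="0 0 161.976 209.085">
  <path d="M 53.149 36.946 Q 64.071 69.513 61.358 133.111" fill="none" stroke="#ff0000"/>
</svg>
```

G21
G90
G0 X53.149 Y172.139
M4 S434
G1 X57.758 Y153.916 F1661
G1 X60.662 Y131.814
G1 X61.862 Y105.834
G1 X61.358 Y75.974
M5
G0 X0.000 Y0.000

1 u = 1 mm; y_m = 209.085 − y.

[1] `<path>` quadratic bezier, #ff0000→score S434 F1661: (53.149,172.139) → (57.758,153.916) → (60.662,131.814) → (61.862,105.834) → (61.358,75.974)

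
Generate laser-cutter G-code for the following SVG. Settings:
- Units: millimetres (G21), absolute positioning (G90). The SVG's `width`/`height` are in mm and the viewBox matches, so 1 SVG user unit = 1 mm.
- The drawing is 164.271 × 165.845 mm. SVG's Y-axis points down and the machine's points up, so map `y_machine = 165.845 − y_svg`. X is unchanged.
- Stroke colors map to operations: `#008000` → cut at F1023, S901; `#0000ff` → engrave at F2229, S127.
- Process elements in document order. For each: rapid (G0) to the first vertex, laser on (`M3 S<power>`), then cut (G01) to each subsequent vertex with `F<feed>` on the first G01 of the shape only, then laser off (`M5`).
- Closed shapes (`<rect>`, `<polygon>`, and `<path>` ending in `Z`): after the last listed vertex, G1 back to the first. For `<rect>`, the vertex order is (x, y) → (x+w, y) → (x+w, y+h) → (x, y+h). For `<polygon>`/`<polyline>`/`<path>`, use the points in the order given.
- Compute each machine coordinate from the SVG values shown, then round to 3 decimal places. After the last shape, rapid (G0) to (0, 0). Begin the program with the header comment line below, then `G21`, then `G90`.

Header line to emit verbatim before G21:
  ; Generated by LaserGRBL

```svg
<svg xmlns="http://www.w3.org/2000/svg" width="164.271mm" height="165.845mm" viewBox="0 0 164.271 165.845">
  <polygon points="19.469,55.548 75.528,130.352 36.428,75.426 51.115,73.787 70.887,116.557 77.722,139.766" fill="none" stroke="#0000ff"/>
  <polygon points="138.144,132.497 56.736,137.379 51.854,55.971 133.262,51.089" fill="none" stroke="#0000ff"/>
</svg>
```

; Generated by LaserGRBL
G21
G90
G0 X19.469 Y110.297
M3 S127
G01 X75.528 Y35.493 F2229
G01 X36.428 Y90.419
G01 X51.115 Y92.058
G01 X70.887 Y49.288
G01 X77.722 Y26.079
G01 X19.469 Y110.297
M5
G0 X138.144 Y33.348
M3 S127
G01 X56.736 Y28.466 F2229
G01 X51.854 Y109.874
G01 X133.262 Y114.756
G01 X138.144 Y33.348
M5
G0 X0.000 Y0.000

viewBox `0 0 164.271 165.845` with mm width/height → 1 unit = 1 mm. Flip: y_m = 165.845 − y_svg.

**Shape 1** — `<polygon>` closed polygon, stroke `#0000ff` → engrave (S127, F2229). Machine vertices: (19.469,110.297) → (75.528,35.493) → (36.428,90.419) → (51.115,92.058) → (70.887,49.288) → (77.722,26.079) → (19.469,110.297). Closed: final G1 returns to the first vertex.

**Shape 2** — `<polygon>` regular polygon, stroke `#0000ff` → engrave (S127, F2229). Machine vertices: (138.144,33.348) → (56.736,28.466) → (51.854,109.874) → (133.262,114.756) → (138.144,33.348). Closed: final G1 returns to the first vertex.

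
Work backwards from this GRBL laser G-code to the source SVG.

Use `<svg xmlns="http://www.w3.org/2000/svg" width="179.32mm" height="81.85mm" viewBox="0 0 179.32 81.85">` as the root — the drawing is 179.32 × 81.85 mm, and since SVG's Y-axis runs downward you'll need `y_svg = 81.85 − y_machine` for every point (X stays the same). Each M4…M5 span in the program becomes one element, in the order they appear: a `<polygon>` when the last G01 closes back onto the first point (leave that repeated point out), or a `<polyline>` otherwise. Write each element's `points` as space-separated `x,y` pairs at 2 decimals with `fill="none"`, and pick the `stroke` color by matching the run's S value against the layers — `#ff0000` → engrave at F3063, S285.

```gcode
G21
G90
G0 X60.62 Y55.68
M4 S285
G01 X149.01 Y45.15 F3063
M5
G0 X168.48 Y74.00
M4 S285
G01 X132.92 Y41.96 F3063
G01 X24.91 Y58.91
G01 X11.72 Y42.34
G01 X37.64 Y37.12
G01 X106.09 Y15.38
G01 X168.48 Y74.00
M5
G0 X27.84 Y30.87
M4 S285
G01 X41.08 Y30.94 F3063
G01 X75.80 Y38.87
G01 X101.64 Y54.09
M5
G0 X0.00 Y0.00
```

Machine Y-up, SVG Y-down with viewBox height 81.85, so y_svg = 81.85 − y_machine; X carries over. Every run uses S285, so all elements get stroke `#ff0000` (engrave).

Run 1: The run is open, so emit a `<polyline>` with points (Y-flipped): 60.62,26.17 149.01,36.70.

Run 2: The run returns to its start, so emit a `<polygon>` with points (Y-flipped): 168.48,7.85 132.92,39.89 24.91,22.94 11.72,39.51 37.64,44.73 106.09,66.47.

Run 3: The run is open, so emit a `<polyline>` with points (Y-flipped): 27.84,50.98 41.08,50.91 75.80,42.98 101.64,27.76.

<svg xmlns="http://www.w3.org/2000/svg" width="179.32mm" height="81.85mm" viewBox="0 0 179.32 81.85">
  <polyline points="60.62,26.17 149.01,36.70" fill="none" stroke="#ff0000"/>
  <polygon points="168.48,7.85 132.92,39.89 24.91,22.94 11.72,39.51 37.64,44.73 106.09,66.47" fill="none" stroke="#ff0000"/>
  <polyline points="27.84,50.98 41.08,50.91 75.80,42.98 101.64,27.76" fill="none" stroke="#ff0000"/>
</svg>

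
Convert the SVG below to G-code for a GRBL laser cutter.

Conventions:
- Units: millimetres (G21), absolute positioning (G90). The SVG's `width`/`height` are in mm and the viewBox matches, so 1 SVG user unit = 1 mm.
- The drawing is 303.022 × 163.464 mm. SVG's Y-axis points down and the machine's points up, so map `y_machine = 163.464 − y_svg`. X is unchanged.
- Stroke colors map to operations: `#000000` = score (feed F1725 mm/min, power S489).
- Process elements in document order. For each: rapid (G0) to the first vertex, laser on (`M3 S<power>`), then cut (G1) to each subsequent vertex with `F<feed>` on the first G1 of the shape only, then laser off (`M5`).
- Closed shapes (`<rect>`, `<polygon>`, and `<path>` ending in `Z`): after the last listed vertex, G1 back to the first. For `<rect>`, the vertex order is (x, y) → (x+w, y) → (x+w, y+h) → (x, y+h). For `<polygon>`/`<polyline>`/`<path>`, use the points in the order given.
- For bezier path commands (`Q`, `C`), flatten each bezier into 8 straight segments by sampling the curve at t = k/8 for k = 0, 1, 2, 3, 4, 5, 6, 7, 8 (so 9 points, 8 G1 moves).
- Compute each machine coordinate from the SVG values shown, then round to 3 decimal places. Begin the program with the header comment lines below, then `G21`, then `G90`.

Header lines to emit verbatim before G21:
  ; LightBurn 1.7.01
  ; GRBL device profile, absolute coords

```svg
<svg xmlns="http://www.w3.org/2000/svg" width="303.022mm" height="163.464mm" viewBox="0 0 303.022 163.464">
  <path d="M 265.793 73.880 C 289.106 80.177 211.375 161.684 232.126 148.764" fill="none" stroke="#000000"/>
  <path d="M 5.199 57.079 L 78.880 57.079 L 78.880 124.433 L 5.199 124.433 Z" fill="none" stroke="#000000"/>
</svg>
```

; LightBurn 1.7.01
; GRBL device profile, absolute coords
G21
G90
G0 X265.793 Y89.584
M3 S489
G1 X270.189 Y84.028 F1725
G1 X267.450 Y73.410
G1 X259.914 Y59.716
G1 X249.920 Y44.936
G1 X239.806 Y31.056
G1 X231.911 Y20.064
G1 X228.571 Y13.950
G1 X232.126 Y14.700
M5
G0 X5.199 Y106.385
M3 S489
G1 X78.880 Y106.385 F1725
G1 X78.880 Y39.031
G1 X5.199 Y39.031
G1 X5.199 Y106.385
M5

viewBox `0 0 303.022 163.464` with mm width/height → 1 unit = 1 mm. Flip: y_m = 163.464 − y_svg.

**Shape 1** — `<path>` cubic bezier, stroke `#000000` → score (S489, F1725). Control points (SVG): P0=(265.793,73.880), P1=(289.106,80.177), P2=(211.375,161.684), P3=(232.126,148.764); sampled at t=k/8. Machine vertices: (265.793,89.584) → (270.189,84.028) → (267.450,73.410) → (259.914,59.716) → (249.920,44.936) → (239.806,31.056) → (231.911,20.064) → (228.571,13.950) → (232.126,14.700). Open path.

**Shape 2** — `<path>` rectangle, stroke `#000000` → score (S489, F1725). Machine vertices: (5.199,106.385) → (78.880,106.385) → (78.880,39.031) → (5.199,39.031) → (5.199,106.385). Closed: final G1 returns to the first vertex.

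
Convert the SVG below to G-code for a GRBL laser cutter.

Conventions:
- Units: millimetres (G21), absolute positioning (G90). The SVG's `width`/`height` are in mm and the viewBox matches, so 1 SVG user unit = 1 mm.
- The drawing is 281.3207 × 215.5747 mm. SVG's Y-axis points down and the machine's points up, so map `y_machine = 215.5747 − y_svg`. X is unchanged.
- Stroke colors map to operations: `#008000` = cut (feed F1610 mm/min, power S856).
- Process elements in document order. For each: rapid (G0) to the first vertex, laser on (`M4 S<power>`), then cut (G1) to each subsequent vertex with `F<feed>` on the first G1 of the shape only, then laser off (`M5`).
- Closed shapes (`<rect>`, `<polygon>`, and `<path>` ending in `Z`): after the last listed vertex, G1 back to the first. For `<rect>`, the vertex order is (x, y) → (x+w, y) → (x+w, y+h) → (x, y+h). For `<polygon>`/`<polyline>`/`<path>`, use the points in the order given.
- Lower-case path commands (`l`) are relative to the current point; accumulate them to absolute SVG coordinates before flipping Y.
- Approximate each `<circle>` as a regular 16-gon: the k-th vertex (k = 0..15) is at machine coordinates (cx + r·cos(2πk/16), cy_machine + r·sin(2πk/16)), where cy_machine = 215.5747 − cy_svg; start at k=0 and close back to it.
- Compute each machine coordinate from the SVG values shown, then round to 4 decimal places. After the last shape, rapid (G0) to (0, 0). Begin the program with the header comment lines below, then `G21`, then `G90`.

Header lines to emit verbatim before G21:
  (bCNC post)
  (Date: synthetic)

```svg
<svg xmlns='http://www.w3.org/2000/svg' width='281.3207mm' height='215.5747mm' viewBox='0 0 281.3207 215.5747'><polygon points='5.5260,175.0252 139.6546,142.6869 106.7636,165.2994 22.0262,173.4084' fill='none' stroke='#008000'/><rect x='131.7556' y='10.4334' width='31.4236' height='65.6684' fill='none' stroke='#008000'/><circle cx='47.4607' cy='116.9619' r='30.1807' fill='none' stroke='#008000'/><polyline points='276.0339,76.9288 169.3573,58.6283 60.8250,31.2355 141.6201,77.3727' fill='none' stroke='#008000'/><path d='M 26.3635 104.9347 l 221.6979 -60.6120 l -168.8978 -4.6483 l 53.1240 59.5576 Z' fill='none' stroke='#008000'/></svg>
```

(bCNC post)
(Date: synthetic)
G21
G90
G0 X5.5260 Y40.5495
M4 S856
G1 X139.6546 Y72.8878 F1610
G1 X106.7636 Y50.2753
G1 X22.0262 Y42.1663
G1 X5.5260 Y40.5495
M5
G0 X131.7556 Y205.1413
M4 S856
G1 X163.1792 Y205.1413 F1610
G1 X163.1792 Y139.4729
G1 X131.7556 Y139.4729
G1 X131.7556 Y205.1413
M5
G0 X77.6414 Y98.6128
M4 S856
G1 X75.3440 Y110.1625 F1610
G1 X68.8017 Y119.9538
G1 X59.0104 Y126.4961
G1 X47.4607 Y128.7935
G1 X35.9110 Y126.4961
G1 X26.1197 Y119.9538
G1 X19.5774 Y110.1625
G1 X17.2800 Y98.6128
G1 X19.5774 Y87.0631
G1 X26.1197 Y77.2718
G1 X35.9110 Y70.7295
G1 X47.4607 Y68.4321
G1 X59.0104 Y70.7295
G1 X68.8017 Y77.2718
G1 X75.3440 Y87.0631
G1 X77.6414 Y98.6128
M5
G0 X276.0339 Y138.6459
M4 S856
G1 X169.3573 Y156.9464 F1610
G1 X60.8250 Y184.3392
G1 X141.6201 Y138.2020
M5
G0 X26.3635 Y110.6400
M4 S856
G1 X248.0614 Y171.2520 F1610
G1 X79.1636 Y175.9003
G1 X132.2876 Y116.3427
G1 X26.3635 Y110.6400
M5
G0 X0.0000 Y0.0000

viewBox `0 0 281.3207 215.5747` with mm width/height → 1 unit = 1 mm. Flip: y_m = 215.5747 − y_svg.

**Shape 1** — `<polygon>` closed polygon, stroke `#008000` → cut (S856, F1610). Machine vertices: (5.5260,40.5495) → (139.6546,72.8878) → (106.7636,50.2753) → (22.0262,42.1663) → (5.5260,40.5495). Closed: final G1 returns to the first vertex.

**Shape 2** — `<rect>` rectangle, stroke `#008000` → cut (S856, F1610). Machine vertices: (131.7556,205.1413) → (163.1792,205.1413) → (163.1792,139.4729) → (131.7556,139.4729) → (131.7556,205.1413). Closed: final G1 returns to the first vertex.

**Shape 3** — `<circle>` circle, stroke `#008000` → cut (S856, F1610). Machine vertices: (77.6414,98.6128) → (75.3440,110.1625) → (68.8017,119.9538) → (59.0104,126.4961) → (47.4607,128.7935) → (35.9110,126.4961) → (26.1197,119.9538) → (19.5774,110.1625) → (17.2800,98.6128) → (19.5774,87.0631) → (26.1197,77.2718) → (35.9110,70.7295) → (47.4607,68.4321) → (59.0104,70.7295) → (68.8017,77.2718) → (75.3440,87.0631) → (77.6414,98.6128). Closed: final G1 returns to the first vertex.

**Shape 4** — `<polyline>` open polyline, stroke `#008000` → cut (S856, F1610). Machine vertices: (276.0339,138.6459) → (169.3573,156.9464) → (60.8250,184.3392) → (141.6201,138.2020). Open path.

**Shape 5** — `<path>` closed polygon, stroke `#008000` → cut (S856, F1610). Machine vertices: (26.3635,110.6400) → (248.0614,171.2520) → (79.1636,175.9003) → (132.2876,116.3427) → (26.3635,110.6400). Closed: final G1 returns to the first vertex.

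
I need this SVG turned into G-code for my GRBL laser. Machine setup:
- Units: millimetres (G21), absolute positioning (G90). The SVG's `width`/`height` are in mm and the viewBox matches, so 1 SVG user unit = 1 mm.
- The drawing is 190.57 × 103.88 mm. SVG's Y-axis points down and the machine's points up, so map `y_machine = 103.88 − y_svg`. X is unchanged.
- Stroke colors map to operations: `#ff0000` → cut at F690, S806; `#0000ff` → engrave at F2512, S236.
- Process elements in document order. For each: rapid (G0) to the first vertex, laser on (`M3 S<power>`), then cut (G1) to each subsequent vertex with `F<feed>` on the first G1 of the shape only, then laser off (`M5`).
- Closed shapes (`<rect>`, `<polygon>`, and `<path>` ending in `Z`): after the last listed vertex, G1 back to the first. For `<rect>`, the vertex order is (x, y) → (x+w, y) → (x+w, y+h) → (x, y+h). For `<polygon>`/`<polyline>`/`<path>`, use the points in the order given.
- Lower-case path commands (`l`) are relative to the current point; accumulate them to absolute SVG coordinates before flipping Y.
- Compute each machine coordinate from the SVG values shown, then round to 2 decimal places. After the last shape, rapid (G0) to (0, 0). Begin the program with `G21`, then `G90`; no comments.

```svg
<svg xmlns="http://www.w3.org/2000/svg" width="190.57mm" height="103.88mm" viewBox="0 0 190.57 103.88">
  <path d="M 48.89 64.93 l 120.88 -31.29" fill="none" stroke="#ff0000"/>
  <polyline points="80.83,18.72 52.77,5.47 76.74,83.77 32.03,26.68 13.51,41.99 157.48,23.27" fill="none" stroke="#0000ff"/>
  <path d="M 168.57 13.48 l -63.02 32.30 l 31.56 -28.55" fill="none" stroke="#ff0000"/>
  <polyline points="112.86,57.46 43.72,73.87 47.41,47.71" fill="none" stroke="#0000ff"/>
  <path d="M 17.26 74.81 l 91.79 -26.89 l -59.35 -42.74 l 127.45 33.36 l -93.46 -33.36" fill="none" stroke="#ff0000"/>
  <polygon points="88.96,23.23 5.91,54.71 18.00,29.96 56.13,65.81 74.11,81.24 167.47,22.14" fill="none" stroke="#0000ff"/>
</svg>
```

G21
G90
G0 X48.89 Y38.95
M3 S806
G1 X169.77 Y70.24 F690
M5
G0 X80.83 Y85.16
M3 S236
G1 X52.77 Y98.41 F2512
G1 X76.74 Y20.11
G1 X32.03 Y77.20
G1 X13.51 Y61.89
G1 X157.48 Y80.61
M5
G0 X168.57 Y90.40
M3 S806
G1 X105.55 Y58.10 F690
G1 X137.11 Y86.65
M5
G0 X112.86 Y46.42
M3 S236
G1 X43.72 Y30.01 F2512
G1 X47.41 Y56.17
M5
G0 X17.26 Y29.07
M3 S806
G1 X109.05 Y55.96 F690
G1 X49.70 Y98.70
G1 X177.15 Y65.34
G1 X83.69 Y98.70
M5
G0 X88.96 Y80.65
M3 S236
G1 X5.91 Y49.17 F2512
G1 X18.00 Y73.92
G1 X56.13 Y38.07
G1 X74.11 Y22.64
G1 X167.47 Y81.74
G1 X88.96 Y80.65
M5
G0 X0.00 Y0.00

1 u = 1 mm; y_m = 103.88 − y.

[1] `<path>` line segment, #ff0000→cut S806 F690: (48.89,38.95) → (169.77,70.24)

[2] `<polyline>` open polyline, #0000ff→engrave S236 F2512: (80.83,85.16) → (52.77,98.41) → (76.74,20.11) → (32.03,77.20) → (13.51,61.89) → (157.48,80.61)

[3] `<path>` open polyline, #ff0000→cut S806 F690: (168.57,90.40) → (105.55,58.10) → (137.11,86.65)

[4] `<polyline>` open polyline, #0000ff→engrave S236 F2512: (112.86,46.42) → (43.72,30.01) → (47.41,56.17)

[5] `<path>` open polyline, #ff0000→cut S806 F690: (17.26,29.07) → (109.05,55.96) → (49.70,98.70) → (177.15,65.34) → (83.69,98.70)

[6] `<polygon>` closed polygon, #0000ff→engrave S236 F2512: (88.96,80.65) → (5.91,49.17) → (18.00,73.92) → (56.13,38.07) → (74.11,22.64) → (167.47,81.74) → (88.96,80.65) (closed)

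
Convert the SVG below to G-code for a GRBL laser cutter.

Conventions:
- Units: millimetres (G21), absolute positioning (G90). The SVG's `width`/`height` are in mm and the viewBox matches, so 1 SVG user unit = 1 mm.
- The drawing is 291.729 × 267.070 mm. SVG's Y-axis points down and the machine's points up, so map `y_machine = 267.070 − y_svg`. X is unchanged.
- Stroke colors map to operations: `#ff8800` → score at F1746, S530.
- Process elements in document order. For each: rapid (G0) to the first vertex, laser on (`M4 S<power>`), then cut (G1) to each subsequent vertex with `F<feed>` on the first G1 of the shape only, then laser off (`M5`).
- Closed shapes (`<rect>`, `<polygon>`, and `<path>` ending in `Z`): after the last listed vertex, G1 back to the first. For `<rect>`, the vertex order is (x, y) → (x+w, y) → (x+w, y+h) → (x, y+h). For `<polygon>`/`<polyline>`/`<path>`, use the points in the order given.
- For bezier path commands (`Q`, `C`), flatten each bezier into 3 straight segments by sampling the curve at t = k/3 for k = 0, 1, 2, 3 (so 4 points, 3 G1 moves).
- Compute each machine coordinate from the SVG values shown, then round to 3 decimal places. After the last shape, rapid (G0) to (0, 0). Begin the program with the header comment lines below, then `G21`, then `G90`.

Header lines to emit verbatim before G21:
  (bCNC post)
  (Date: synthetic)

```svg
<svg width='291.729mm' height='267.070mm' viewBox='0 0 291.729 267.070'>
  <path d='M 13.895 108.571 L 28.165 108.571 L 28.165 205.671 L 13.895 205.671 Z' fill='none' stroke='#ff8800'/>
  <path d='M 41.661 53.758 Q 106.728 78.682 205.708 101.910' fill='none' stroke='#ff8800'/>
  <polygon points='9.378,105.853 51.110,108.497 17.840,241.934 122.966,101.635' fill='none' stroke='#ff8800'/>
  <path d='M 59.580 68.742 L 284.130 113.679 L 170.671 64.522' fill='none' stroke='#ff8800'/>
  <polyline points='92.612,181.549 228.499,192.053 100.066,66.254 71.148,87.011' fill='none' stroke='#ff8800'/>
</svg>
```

(bCNC post)
(Date: synthetic)
G21
G90
G0 X13.895 Y158.499
M4 S530
G1 X28.165 Y158.499 F1746
G1 X28.165 Y61.399
G1 X13.895 Y61.399
G1 X13.895 Y158.499
M5
G0 X41.661 Y213.312
M4 S530
G1 X88.807 Y196.884 F1746
G1 X143.489 Y180.834
G1 X205.708 Y165.160
M5
G0 X9.378 Y161.217
M4 S530
G1 X51.110 Y158.573 F1746
G1 X17.840 Y25.136
G1 X122.966 Y165.435
G1 X9.378 Y161.217
M5
G0 X59.580 Y198.328
M4 S530
G1 X284.130 Y153.391 F1746
G1 X170.671 Y202.548
M5
G0 X92.612 Y85.521
M4 S530
G1 X228.499 Y75.017 F1746
G1 X100.066 Y200.816
G1 X71.148 Y180.059
M5
G0 X0.000 Y0.000

viewBox `0 0 291.729 267.070` with mm width/height → 1 unit = 1 mm. Flip: y_m = 267.070 − y_svg.

**Shape 1** — `<path>` rectangle, stroke `#ff8800` → score (S530, F1746). Machine vertices: (13.895,158.499) → (28.165,158.499) → (28.165,61.399) → (13.895,61.399) → (13.895,158.499). Closed: final G1 returns to the first vertex.

**Shape 2** — `<path>` quadratic bezier, stroke `#ff8800` → score (S530, F1746). Control points (SVG): P0=(41.661,53.758), P1=(106.728,78.682), P2=(205.708,101.910); sampled at t=k/3. Machine vertices: (41.661,213.312) → (88.807,196.884) → (143.489,180.834) → (205.708,165.160). Open path.

**Shape 3** — `<polygon>` closed polygon, stroke `#ff8800` → score (S530, F1746). Machine vertices: (9.378,161.217) → (51.110,158.573) → (17.840,25.136) → (122.966,165.435) → (9.378,161.217). Closed: final G1 returns to the first vertex.

**Shape 4** — `<path>` open polyline, stroke `#ff8800` → score (S530, F1746). Machine vertices: (59.580,198.328) → (284.130,153.391) → (170.671,202.548). Open path.

**Shape 5** — `<polyline>` open polyline, stroke `#ff8800` → score (S530, F1746). Machine vertices: (92.612,85.521) → (228.499,75.017) → (100.066,200.816) → (71.148,180.059). Open path.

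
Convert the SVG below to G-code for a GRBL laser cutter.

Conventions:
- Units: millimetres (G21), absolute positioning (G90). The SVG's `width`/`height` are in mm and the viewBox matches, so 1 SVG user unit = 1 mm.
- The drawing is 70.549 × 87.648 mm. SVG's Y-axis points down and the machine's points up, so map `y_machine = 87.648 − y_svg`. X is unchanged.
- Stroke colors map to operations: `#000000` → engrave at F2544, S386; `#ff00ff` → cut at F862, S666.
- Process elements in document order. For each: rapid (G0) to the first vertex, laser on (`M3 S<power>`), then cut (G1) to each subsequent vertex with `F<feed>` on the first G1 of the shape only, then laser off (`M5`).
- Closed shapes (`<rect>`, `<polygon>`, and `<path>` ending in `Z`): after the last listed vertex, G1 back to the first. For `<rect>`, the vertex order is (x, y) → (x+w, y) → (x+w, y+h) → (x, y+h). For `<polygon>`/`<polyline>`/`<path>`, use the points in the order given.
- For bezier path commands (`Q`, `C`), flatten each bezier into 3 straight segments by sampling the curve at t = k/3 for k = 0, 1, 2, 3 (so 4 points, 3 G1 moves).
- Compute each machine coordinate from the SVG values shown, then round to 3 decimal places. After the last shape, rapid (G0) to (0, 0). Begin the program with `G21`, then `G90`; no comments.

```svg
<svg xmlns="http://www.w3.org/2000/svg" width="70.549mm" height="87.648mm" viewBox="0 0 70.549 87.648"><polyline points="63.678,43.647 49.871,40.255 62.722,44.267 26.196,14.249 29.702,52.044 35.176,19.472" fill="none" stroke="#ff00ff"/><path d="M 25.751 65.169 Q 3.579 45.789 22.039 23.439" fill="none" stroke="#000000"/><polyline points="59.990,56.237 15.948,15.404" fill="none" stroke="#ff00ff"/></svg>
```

Since the viewBox matches the mm dimensions, user units are millimetres directly. The only transform is the Y-flip y_m = 87.648 − y_svg.

Shape 1 is a open polyline drawn with `<polyline>`. Its stroke #ff00ff means cut at S666, F862. After flipping Y the toolpath is (63.678,44.001) → (49.871,47.393) → (62.722,43.381) → (26.196,73.399) → (29.702,35.604) → (35.176,68.176).

Shape 2 is a quadratic bezier drawn with `<path>`. Its stroke #000000 means engrave at S386, F2544. After flipping Y the toolpath is (25.751,22.479) → (15.484,35.729) → (14.247,49.639) → (22.039,64.209).

Shape 3 is a line segment drawn with `<polyline>`. Its stroke #ff00ff means cut at S666, F862. After flipping Y the toolpath is (59.990,31.411) → (15.948,72.244).

G21
G90
G0 X63.678 Y44.001
M3 S666
G1 X49.871 Y47.393 F862
G1 X62.722 Y43.381
G1 X26.196 Y73.399
G1 X29.702 Y35.604
G1 X35.176 Y68.176
M5
G0 X25.751 Y22.479
M3 S386
G1 X15.484 Y35.729 F2544
G1 X14.247 Y49.639
G1 X22.039 Y64.209
M5
G0 X59.990 Y31.411
M3 S666
G1 X15.948 Y72.244 F862
M5
G0 X0.000 Y0.000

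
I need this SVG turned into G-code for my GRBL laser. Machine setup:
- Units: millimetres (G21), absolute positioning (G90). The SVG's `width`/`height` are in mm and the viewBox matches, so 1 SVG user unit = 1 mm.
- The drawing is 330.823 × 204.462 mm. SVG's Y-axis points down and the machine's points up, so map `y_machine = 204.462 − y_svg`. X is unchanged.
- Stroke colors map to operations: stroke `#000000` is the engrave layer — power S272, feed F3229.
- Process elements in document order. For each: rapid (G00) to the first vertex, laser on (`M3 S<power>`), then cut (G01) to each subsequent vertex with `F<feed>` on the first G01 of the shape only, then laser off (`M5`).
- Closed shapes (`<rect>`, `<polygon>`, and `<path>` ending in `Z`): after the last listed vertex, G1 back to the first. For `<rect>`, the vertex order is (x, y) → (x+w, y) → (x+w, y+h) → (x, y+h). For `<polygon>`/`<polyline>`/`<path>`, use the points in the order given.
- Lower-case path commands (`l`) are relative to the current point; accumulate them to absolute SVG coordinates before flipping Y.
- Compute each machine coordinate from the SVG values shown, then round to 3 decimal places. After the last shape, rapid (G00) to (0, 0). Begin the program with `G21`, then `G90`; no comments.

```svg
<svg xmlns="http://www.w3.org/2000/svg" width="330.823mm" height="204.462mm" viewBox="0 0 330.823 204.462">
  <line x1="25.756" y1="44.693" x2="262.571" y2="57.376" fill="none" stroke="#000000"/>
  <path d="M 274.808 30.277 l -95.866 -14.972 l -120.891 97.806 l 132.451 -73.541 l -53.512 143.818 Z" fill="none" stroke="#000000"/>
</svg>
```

G21
G90
G00 X25.756 Y159.769
M3 S272
G01 X262.571 Y147.086 F3229
M5
G00 X274.808 Y174.185
M3 S272
G01 X178.942 Y189.157 F3229
G01 X58.051 Y91.351
G01 X190.502 Y164.892
G01 X136.990 Y21.074
G01 X274.808 Y174.185
M5
G00 X0.000 Y0.000

1 u = 1 mm; y_m = 204.462 − y.

[1] `<line>` line segment, #000000→engrave S272 F3229: (25.756,159.769) → (262.571,147.086)

[2] `<path>` closed polygon, #000000→engrave S272 F3229: (274.808,174.185) → (178.942,189.157) → (58.051,91.351) → (190.502,164.892) → (136.990,21.074) → (274.808,174.185) (closed)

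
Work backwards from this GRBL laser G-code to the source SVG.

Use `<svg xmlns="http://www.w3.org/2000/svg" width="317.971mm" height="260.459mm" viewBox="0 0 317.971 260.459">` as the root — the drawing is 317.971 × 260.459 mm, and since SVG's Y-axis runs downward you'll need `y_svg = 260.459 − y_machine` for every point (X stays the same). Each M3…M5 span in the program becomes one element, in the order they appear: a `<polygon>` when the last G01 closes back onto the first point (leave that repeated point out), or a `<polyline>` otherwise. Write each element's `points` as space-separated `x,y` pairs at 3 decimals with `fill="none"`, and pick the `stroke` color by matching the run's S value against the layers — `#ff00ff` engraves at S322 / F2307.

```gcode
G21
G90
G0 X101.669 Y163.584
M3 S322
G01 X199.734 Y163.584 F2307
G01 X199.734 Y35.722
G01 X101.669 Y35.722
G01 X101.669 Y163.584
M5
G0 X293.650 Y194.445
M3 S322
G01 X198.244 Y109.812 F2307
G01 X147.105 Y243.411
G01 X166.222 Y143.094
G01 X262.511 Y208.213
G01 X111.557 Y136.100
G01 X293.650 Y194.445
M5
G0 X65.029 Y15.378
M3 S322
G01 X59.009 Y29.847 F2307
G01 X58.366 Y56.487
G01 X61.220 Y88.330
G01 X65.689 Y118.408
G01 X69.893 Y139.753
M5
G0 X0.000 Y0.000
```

<svg xmlns="http://www.w3.org/2000/svg" width="317.971mm" height="260.459mm" viewBox="0 0 317.971 260.459">
  <polygon points="101.669,96.875 199.734,96.875 199.734,224.737 101.669,224.737" fill="none" stroke="#ff00ff"/>
  <polygon points="293.650,66.014 198.244,150.647 147.105,17.048 166.222,117.365 262.511,52.246 111.557,124.359" fill="none" stroke="#ff00ff"/>
  <polyline points="65.029,245.081 59.009,230.612 58.366,203.972 61.220,172.129 65.689,142.051 69.893,120.706" fill="none" stroke="#ff00ff"/>
</svg>

y_svg = 260.459 − y_m. Every run uses S322, so all elements get stroke `#ff00ff` (engrave).

[1] closed run; points: 101.669,96.875 199.734,96.875 199.734,224.737 101.669,224.737

[2] closed run; points: 293.650,66.014 198.244,150.647 147.105,17.048 166.222,117.365 262.511,52.246 111.557,124.359

[3] open run; points: 65.029,245.081 59.009,230.612 58.366,203.972 61.220,172.129 65.689,142.051 69.893,120.706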